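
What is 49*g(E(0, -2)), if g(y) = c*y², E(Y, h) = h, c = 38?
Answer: 7448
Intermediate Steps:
g(y) = 38*y²
49*g(E(0, -2)) = 49*(38*(-2)²) = 49*(38*4) = 49*152 = 7448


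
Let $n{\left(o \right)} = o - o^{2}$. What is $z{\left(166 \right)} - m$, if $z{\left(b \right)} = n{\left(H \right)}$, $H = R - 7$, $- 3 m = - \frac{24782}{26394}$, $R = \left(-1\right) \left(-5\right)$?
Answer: $- \frac{249937}{39591} \approx -6.313$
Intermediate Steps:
$R = 5$
$m = \frac{12391}{39591}$ ($m = - \frac{\left(-24782\right) \frac{1}{26394}}{3} = \left(- \frac{1}{3}\right) \left(- \frac{12391}{13197}\right) = \frac{12391}{39591} \approx 0.31297$)
$H = -2$ ($H = 5 - 7 = -2$)
$z{\left(b \right)} = -6$ ($z{\left(b \right)} = - 2 \left(1 - -2\right) = - 2 \left(1 + 2\right) = \left(-2\right) 3 = -6$)
$z{\left(166 \right)} - m = -6 - \frac{12391}{39591} = - \frac{249937}{39591}$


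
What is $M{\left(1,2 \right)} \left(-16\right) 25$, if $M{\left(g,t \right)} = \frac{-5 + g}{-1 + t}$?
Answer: $1600$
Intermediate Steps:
$M{\left(g,t \right)} = \frac{-5 + g}{-1 + t}$
$M{\left(1,2 \right)} \left(-16\right) 25 = \frac{-5 + 1}{-1 + 2} \left(-16\right) 25 = 1^{-1} \left(-4\right) \left(-16\right) 25 = 1 \left(-4\right) \left(-16\right) 25 = \left(-4\right) \left(-16\right) 25 = 64 \cdot 25 = 1600$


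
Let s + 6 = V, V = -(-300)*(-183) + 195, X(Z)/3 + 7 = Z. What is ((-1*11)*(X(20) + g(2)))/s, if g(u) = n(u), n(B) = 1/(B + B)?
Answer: 1727/218844 ≈ 0.0078915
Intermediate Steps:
X(Z) = -21 + 3*Z
n(B) = 1/(2*B)
g(u) = 1/(2*u)
V = -54705 (V = -300*183 + 195 = -54900 + 195 = -54705)
s = -54711 (s = -6 - 54705 = -54711)
((-1*11)*(X(20) + g(2)))/s = ((-1*11)*((-21 + 3*20) + (½)/2))/(-54711) = -11*((-21 + 60) + (½)*(½))*(-1/54711) = -11*(39 + ¼)*(-1/54711) = -11*157/4*(-1/54711) = -1727/4*(-1/54711) = 1727/218844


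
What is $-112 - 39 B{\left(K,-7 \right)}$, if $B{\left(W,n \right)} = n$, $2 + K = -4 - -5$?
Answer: $161$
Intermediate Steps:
$K = -1$ ($K = -2 - -1 = -2 + \left(-4 + 5\right) = -2 + 1 = -1$)
$-112 - 39 B{\left(K,-7 \right)} = -112 - -273 = -112 + 273 = 161$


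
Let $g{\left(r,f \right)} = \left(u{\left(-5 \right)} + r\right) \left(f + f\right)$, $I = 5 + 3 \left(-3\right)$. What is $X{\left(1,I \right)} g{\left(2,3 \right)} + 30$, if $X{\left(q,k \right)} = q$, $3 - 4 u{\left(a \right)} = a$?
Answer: $54$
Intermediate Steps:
$u{\left(a \right)} = \frac{3}{4} - \frac{a}{4}$
$I = -4$ ($I = 5 - 9 = -4$)
$g{\left(r,f \right)} = 2 f \left(2 + r\right)$ ($g{\left(r,f \right)} = \left(\left(\frac{3}{4} - - \frac{5}{4}\right) + r\right) \left(f + f\right) = \left(\left(\frac{3}{4} + \frac{5}{4}\right) + r\right) 2 f = \left(2 + r\right) 2 f = 2 f \left(2 + r\right)$)
$X{\left(1,I \right)} g{\left(2,3 \right)} + 30 = 1 \cdot 2 \cdot 3 \left(2 + 2\right) + 30 = 1 \cdot 2 \cdot 3 \cdot 4 + 30 = 1 \cdot 24 + 30 = 24 + 30 = 54$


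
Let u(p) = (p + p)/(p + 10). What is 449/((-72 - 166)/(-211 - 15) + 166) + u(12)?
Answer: 784631/207647 ≈ 3.7787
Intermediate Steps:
u(p) = 2*p/(10 + p) (u(p) = (2*p)/(10 + p) = 2*p/(10 + p))
449/((-72 - 166)/(-211 - 15) + 166) + u(12) = 449/((-72 - 166)/(-211 - 15) + 166) + 2*12/(10 + 12) = 449/(-238/(-226) + 166) + 2*12/22 = 449/(-238*(-1/226) + 166) + 2*12*(1/22) = 449/(119/113 + 166) + 12/11 = 449/(18877/113) + 12/11 = (113/18877)*449 + 12/11 = 50737/18877 + 12/11 = 784631/207647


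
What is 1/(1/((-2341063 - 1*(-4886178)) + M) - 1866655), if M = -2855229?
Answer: -310114/578875848671 ≈ -5.3572e-7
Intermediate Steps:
1/(1/((-2341063 - 1*(-4886178)) + M) - 1866655) = 1/(1/((-2341063 - 1*(-4886178)) - 2855229) - 1866655) = 1/(1/((-2341063 + 4886178) - 2855229) - 1866655) = 1/(1/(2545115 - 2855229) - 1866655) = 1/(1/(-310114) - 1866655) = 1/(-1/310114 - 1866655) = 1/(-578875848671/310114) = -310114/578875848671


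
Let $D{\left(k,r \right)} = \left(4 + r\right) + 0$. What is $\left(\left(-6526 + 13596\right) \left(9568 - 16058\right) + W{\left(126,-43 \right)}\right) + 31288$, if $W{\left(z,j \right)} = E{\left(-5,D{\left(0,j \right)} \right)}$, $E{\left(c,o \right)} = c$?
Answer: $-45853017$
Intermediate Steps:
$D{\left(k,r \right)} = 4 + r$
$W{\left(z,j \right)} = -5$
$\left(\left(-6526 + 13596\right) \left(9568 - 16058\right) + W{\left(126,-43 \right)}\right) + 31288 = \left(\left(-6526 + 13596\right) \left(9568 - 16058\right) - 5\right) + 31288 = \left(7070 \left(-6490\right) - 5\right) + 31288 = \left(-45884300 - 5\right) + 31288 = -45884305 + 31288 = -45853017$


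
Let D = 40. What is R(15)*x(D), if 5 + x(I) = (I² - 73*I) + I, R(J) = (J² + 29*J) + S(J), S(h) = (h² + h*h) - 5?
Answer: -1419925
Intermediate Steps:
S(h) = -5 + 2*h² (S(h) = (h² + h²) - 5 = 2*h² - 5 = -5 + 2*h²)
R(J) = -5 + 3*J² + 29*J (R(J) = (J² + 29*J) + (-5 + 2*J²) = -5 + 3*J² + 29*J)
x(I) = -5 + I² - 72*I (x(I) = -5 + ((I² - 73*I) + I) = -5 + (I² - 72*I) = -5 + I² - 72*I)
R(15)*x(D) = (-5 + 3*15² + 29*15)*(-5 + 40² - 72*40) = (-5 + 3*225 + 435)*(-5 + 1600 - 2880) = (-5 + 675 + 435)*(-1285) = 1105*(-1285) = -1419925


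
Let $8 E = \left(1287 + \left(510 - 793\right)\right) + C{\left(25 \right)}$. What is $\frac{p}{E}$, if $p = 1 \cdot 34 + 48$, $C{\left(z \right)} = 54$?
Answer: $\frac{328}{529} \approx 0.62004$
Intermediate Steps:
$E = \frac{529}{4}$ ($E = \frac{\left(1287 + \left(510 - 793\right)\right) + 54}{8} = \frac{\left(1287 - 283\right) + 54}{8} = \frac{1004 + 54}{8} = \frac{1}{8} \cdot 1058 = \frac{529}{4} \approx 132.25$)
$p = 82$ ($p = 34 + 48 = 82$)
$\frac{p}{E} = \frac{82}{\frac{529}{4}} = 82 \cdot \frac{4}{529} = \frac{328}{529}$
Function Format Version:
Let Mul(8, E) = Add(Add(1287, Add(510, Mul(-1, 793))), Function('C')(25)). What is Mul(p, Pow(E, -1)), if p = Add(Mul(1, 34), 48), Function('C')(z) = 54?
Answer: Rational(328, 529) ≈ 0.62004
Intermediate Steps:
E = Rational(529, 4) (E = Mul(Rational(1, 8), Add(Add(1287, Add(510, Mul(-1, 793))), 54)) = Mul(Rational(1, 8), Add(Add(1287, Add(510, -793)), 54)) = Mul(Rational(1, 8), Add(Add(1287, -283), 54)) = Mul(Rational(1, 8), Add(1004, 54)) = Mul(Rational(1, 8), 1058) = Rational(529, 4) ≈ 132.25)
p = 82 (p = Add(34, 48) = 82)
Mul(p, Pow(E, -1)) = Mul(82, Pow(Rational(529, 4), -1)) = Mul(82, Rational(4, 529)) = Rational(328, 529)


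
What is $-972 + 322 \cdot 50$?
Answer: $15128$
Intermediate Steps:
$-972 + 322 \cdot 50 = -972 + 16100 = 15128$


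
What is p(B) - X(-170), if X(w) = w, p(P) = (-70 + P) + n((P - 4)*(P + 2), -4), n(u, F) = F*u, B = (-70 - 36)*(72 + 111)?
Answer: -1505304066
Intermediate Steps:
B = -19398 (B = -106*183 = -19398)
p(P) = -70 + P - 4*(-4 + P)*(2 + P) (p(P) = (-70 + P) - 4*(P - 4)*(P + 2) = (-70 + P) - 4*(-4 + P)*(2 + P) = -70 + P - 4*(-4 + P)*(2 + P))
p(B) - X(-170) = (-38 - 4*(-19398)² + 9*(-19398)) - 1*(-170) = (-38 - 4*376282404 - 174582) + 170 = (-38 - 1505129616 - 174582) + 170 = -1505304236 + 170 = -1505304066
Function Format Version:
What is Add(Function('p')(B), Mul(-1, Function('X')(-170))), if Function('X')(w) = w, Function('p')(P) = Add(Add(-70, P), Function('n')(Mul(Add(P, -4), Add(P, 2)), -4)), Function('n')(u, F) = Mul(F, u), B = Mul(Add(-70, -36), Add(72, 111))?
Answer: -1505304066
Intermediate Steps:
B = -19398 (B = Mul(-106, 183) = -19398)
Function('p')(P) = Add(-70, P, Mul(-4, Add(-4, P), Add(2, P))) (Function('p')(P) = Add(Add(-70, P), Mul(-4, Mul(Add(P, -4), Add(P, 2)))) = Add(Add(-70, P), Mul(-4, Mul(Add(-4, P), Add(2, P)))) = Add(Add(-70, P), Mul(-4, Add(-4, P), Add(2, P))) = Add(-70, P, Mul(-4, Add(-4, P), Add(2, P))))
Add(Function('p')(B), Mul(-1, Function('X')(-170))) = Add(Add(-38, Mul(-4, Pow(-19398, 2)), Mul(9, -19398)), Mul(-1, -170)) = Add(Add(-38, Mul(-4, 376282404), -174582), 170) = Add(Add(-38, -1505129616, -174582), 170) = Add(-1505304236, 170) = -1505304066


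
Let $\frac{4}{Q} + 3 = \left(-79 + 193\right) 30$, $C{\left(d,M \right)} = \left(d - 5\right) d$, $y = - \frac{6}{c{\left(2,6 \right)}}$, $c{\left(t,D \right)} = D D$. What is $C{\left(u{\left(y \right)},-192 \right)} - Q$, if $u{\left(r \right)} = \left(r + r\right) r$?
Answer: $- \frac{101803}{369036} \approx -0.27586$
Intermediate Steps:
$c{\left(t,D \right)} = D^{2}$
$y = - \frac{1}{6}$ ($y = - \frac{6}{6^{2}} = - \frac{6}{36} = \left(-6\right) \frac{1}{36} = - \frac{1}{6} \approx -0.16667$)
$u{\left(r \right)} = 2 r^{2}$ ($u{\left(r \right)} = 2 r r = 2 r^{2}$)
$C{\left(d,M \right)} = d \left(-5 + d\right)$ ($C{\left(d,M \right)} = \left(-5 + d\right) d = d \left(-5 + d\right)$)
$Q = \frac{4}{3417}$ ($Q = \frac{4}{-3 + \left(-79 + 193\right) 30} = \frac{4}{-3 + 114 \cdot 30} = \frac{4}{-3 + 3420} = \frac{4}{3417} \approx 0.0011706$)
$C{\left(u{\left(y \right)},-192 \right)} - Q = 2 \left(- \frac{1}{6}\right)^{2} \left(-5 + 2 \left(- \frac{1}{6}\right)^{2}\right) - \frac{4}{3417} = 2 \cdot \frac{1}{36} \left(-5 + 2 \cdot \frac{1}{36}\right) - \frac{4}{3417} = \frac{-5 + \frac{1}{18}}{18} - \frac{4}{3417} = \frac{1}{18} \left(- \frac{89}{18}\right) - \frac{4}{3417} = - \frac{89}{324} - \frac{4}{3417} = - \frac{101803}{369036}$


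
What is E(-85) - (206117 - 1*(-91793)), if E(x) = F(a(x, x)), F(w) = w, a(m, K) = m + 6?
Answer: -297989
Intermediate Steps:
a(m, K) = 6 + m
E(x) = 6 + x
E(-85) - (206117 - 1*(-91793)) = (6 - 85) - (206117 - 1*(-91793)) = -79 - (206117 + 91793) = -79 - 1*297910 = -79 - 297910 = -297989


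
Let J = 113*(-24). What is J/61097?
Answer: -2712/61097 ≈ -0.044388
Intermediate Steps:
J = -2712
J/61097 = -2712/61097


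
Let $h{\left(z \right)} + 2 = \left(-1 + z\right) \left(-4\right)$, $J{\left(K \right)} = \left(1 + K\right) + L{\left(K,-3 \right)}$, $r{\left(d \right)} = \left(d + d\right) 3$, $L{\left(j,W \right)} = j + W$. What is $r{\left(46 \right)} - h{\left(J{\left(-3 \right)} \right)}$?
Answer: $242$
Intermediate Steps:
$L{\left(j,W \right)} = W + j$
$r{\left(d \right)} = 6 d$ ($r{\left(d \right)} = 2 d 3 = 6 d$)
$J{\left(K \right)} = -2 + 2 K$ ($J{\left(K \right)} = \left(1 + K\right) + \left(-3 + K\right) = -2 + 2 K$)
$h{\left(z \right)} = 2 - 4 z$ ($h{\left(z \right)} = -2 + \left(-1 + z\right) \left(-4\right) = -2 - \left(-4 + 4 z\right) = 2 - 4 z$)
$r{\left(46 \right)} - h{\left(J{\left(-3 \right)} \right)} = 6 \cdot 46 - \left(2 - 4 \left(-2 + 2 \left(-3\right)\right)\right) = 276 - \left(2 - 4 \left(-2 - 6\right)\right) = 276 - \left(2 - -32\right) = 276 - \left(2 + 32\right) = 276 - 34 = 242$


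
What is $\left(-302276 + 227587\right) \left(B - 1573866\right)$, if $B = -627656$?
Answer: $164429476658$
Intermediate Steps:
$\left(-302276 + 227587\right) \left(B - 1573866\right) = \left(-302276 + 227587\right) \left(-627656 - 1573866\right) = \left(-74689\right) \left(-2201522\right) = 164429476658$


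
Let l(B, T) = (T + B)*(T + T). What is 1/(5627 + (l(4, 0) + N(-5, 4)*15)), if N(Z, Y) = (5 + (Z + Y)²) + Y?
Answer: 1/5777 ≈ 0.00017310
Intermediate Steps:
N(Z, Y) = 5 + Y + (Y + Z)² (N(Z, Y) = (5 + (Y + Z)²) + Y = 5 + Y + (Y + Z)²)
l(B, T) = 2*T*(B + T) (l(B, T) = (B + T)*(2*T) = 2*T*(B + T))
1/(5627 + (l(4, 0) + N(-5, 4)*15)) = 1/(5627 + (2*0*(4 + 0) + (5 + 4 + (4 - 5)²)*15)) = 1/(5627 + (2*0*4 + (5 + 4 + (-1)²)*15)) = 1/(5627 + (0 + (5 + 4 + 1)*15)) = 1/(5627 + (0 + 10*15)) = 1/(5627 + (0 + 150)) = 1/(5627 + 150) = 1/5777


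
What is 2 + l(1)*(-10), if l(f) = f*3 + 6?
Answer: -88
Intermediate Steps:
l(f) = 6 + 3*f (l(f) = 3*f + 6 = 6 + 3*f)
2 + l(1)*(-10) = 2 + (6 + 3*1)*(-10) = 2 + (6 + 3)*(-10) = 2 + 9*(-10) = 2 - 90 = -88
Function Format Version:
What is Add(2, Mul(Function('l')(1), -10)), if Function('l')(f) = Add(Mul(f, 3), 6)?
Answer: -88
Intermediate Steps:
Function('l')(f) = Add(6, Mul(3, f)) (Function('l')(f) = Add(Mul(3, f), 6) = Add(6, Mul(3, f)))
Add(2, Mul(Function('l')(1), -10)) = Add(2, Mul(Add(6, Mul(3, 1)), -10)) = Add(2, Mul(Add(6, 3), -10)) = Add(2, Mul(9, -10)) = Add(2, -90) = -88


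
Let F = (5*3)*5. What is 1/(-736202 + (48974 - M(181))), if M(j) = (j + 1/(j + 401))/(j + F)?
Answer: -148992/102391579519 ≈ -1.4551e-6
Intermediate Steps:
F = 75 (F = 15*5 = 75)
M(j) = (j + 1/(401 + j))/(75 + j) (M(j) = (j + 1/(j + 401))/(j + 75) = (j + 1/(401 + j))/(75 + j))
1/(-736202 + (48974 - M(181))) = 1/(-736202 + (48974 - (1 + 181² + 401*181)/(30075 + 181² + 476*181))) = 1/(-736202 + (48974 - (1 + 32761 + 72581)/(30075 + 32761 + 86156))) = 1/(-736202 + (48974 - 105343/148992)) = 1/(-736202 + 7296628865/148992) = 1/(-102391579519/148992) = -148992/102391579519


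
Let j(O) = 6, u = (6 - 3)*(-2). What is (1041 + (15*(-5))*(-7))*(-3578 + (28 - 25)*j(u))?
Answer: -5574960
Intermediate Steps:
u = -6 (u = 3*(-2) = -6)
(1041 + (15*(-5))*(-7))*(-3578 + (28 - 25)*j(u)) = (1041 + (15*(-5))*(-7))*(-3578 + (28 - 25)*6) = (1041 - 75*(-7))*(-3578 + 3*6) = (1041 + 525)*(-3578 + 18) = 1566*(-3560) = -5574960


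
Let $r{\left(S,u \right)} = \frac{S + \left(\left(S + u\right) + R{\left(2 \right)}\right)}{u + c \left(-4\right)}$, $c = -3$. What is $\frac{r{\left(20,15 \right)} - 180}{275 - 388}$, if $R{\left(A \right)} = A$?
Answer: $\frac{1601}{1017} \approx 1.5742$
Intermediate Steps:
$r{\left(S,u \right)} = \frac{2 + u + 2 S}{12 + u}$ ($r{\left(S,u \right)} = \frac{S + \left(\left(S + u\right) + 2\right)}{u - -12} = \frac{S + \left(2 + S + u\right)}{u + 12} = \frac{2 + u + 2 S}{12 + u}$)
$\frac{r{\left(20,15 \right)} - 180}{275 - 388} = \frac{\frac{2 + 15 + 2 \cdot 20}{12 + 15} - 180}{275 - 388} = \frac{\frac{2 + 15 + 40}{27} - 180}{-113} = \left(\frac{1}{27} \cdot 57 - 180\right) \left(- \frac{1}{113}\right) = \left(\frac{19}{9} - 180\right) \left(- \frac{1}{113}\right) = \left(- \frac{1601}{9}\right) \left(- \frac{1}{113}\right) = \frac{1601}{1017}$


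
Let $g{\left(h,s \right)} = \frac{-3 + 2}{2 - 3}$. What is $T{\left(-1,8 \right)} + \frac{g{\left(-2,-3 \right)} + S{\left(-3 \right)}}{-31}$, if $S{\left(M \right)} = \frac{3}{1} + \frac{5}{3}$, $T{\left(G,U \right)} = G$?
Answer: $- \frac{110}{93} \approx -1.1828$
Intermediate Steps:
$g{\left(h,s \right)} = 1$ ($g{\left(h,s \right)} = - \frac{1}{-1} = \left(-1\right) \left(-1\right) = 1$)
$S{\left(M \right)} = \frac{14}{3}$ ($S{\left(M \right)} = 3 \cdot 1 + 5 \cdot \frac{1}{3} = 3 + \frac{5}{3} = \frac{14}{3}$)
$T{\left(-1,8 \right)} + \frac{g{\left(-2,-3 \right)} + S{\left(-3 \right)}}{-31} = -1 + \frac{1 + \frac{14}{3}}{-31} = -1 - \frac{17}{93} = - \frac{110}{93}$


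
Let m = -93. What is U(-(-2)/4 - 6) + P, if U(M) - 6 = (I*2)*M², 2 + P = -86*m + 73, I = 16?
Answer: 9043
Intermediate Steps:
P = 8069 (P = -2 + (-86*(-93) + 73) = -2 + (7998 + 73) = -2 + 8071 = 8069)
U(M) = 6 + 32*M² (U(M) = 6 + (16*2)*M² = 6 + 32*M²)
U(-(-2)/4 - 6) + P = (6 + 32*(-(-2)/4 - 6)²) + 8069 = (6 + 32*(-1*(-½) - 6)²) + 8069 = (6 + 32*(½ - 6)²) + 8069 = (6 + 32*(-11/2)²) + 8069 = (6 + 32*(121/4)) + 8069 = (6 + 968) + 8069 = 974 + 8069 = 9043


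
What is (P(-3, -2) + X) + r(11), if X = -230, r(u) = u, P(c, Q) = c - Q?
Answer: -220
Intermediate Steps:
(P(-3, -2) + X) + r(11) = ((-3 - 1*(-2)) - 230) + 11 = ((-3 + 2) - 230) + 11 = (-1 - 230) + 11 = -231 + 11 = -220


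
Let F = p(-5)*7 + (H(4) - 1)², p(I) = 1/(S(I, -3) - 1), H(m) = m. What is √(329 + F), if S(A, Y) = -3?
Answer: √1345/2 ≈ 18.337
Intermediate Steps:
p(I) = -¼ (p(I) = 1/(-3 - 1) = 1/(-4) = -¼)
F = 29/4 (F = -¼*7 + (4 - 1)² = -7/4 + 3² = -7/4 + 9 = 29/4 ≈ 7.2500)
√(329 + F) = √(329 + 29/4) = √(1345/4) = √1345/2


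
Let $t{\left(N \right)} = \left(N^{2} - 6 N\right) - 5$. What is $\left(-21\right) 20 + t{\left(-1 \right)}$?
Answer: $-418$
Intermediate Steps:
$t{\left(N \right)} = -5 + N^{2} - 6 N$
$\left(-21\right) 20 + t{\left(-1 \right)} = \left(-21\right) 20 - \left(-1 - 1\right) = -420 + \left(-5 + 1 + 6\right) = -420 + 2 = -418$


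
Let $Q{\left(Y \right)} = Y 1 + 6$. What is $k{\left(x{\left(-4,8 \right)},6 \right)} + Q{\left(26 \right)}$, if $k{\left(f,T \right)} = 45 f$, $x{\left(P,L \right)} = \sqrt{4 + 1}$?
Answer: $32 + 45 \sqrt{5} \approx 132.62$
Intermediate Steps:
$x{\left(P,L \right)} = \sqrt{5}$
$Q{\left(Y \right)} = 6 + Y$ ($Q{\left(Y \right)} = Y + 6 = 6 + Y$)
$k{\left(x{\left(-4,8 \right)},6 \right)} + Q{\left(26 \right)} = 45 \sqrt{5} + \left(6 + 26\right) = 45 \sqrt{5} + 32 = 32 + 45 \sqrt{5}$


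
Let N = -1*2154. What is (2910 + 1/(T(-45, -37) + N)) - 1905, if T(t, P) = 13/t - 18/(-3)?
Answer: 97156320/96673 ≈ 1005.0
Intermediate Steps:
N = -2154
T(t, P) = 6 + 13/t (T(t, P) = 13/t - 18*(-⅓) = 13/t + 6 = 6 + 13/t)
(2910 + 1/(T(-45, -37) + N)) - 1905 = (2910 + 1/((6 + 13/(-45)) - 2154)) - 1905 = (2910 + 1/((6 + 13*(-1/45)) - 2154)) - 1905 = (2910 + 1/((6 - 13/45) - 2154)) - 1905 = (2910 + 1/(257/45 - 2154)) - 1905 = (2910 + 1/(-96673/45)) - 1905 = (2910 - 45/96673) - 1905 = 281318385/96673 - 1905 = 97156320/96673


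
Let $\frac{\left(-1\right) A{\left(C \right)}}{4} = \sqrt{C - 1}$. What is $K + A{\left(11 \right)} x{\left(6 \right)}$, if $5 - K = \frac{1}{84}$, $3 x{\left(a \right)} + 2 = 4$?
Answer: $\frac{419}{84} - \frac{8 \sqrt{10}}{3} \approx -3.4446$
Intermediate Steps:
$x{\left(a \right)} = \frac{2}{3}$ ($x{\left(a \right)} = - \frac{2}{3} + \frac{1}{3} \cdot 4 = - \frac{2}{3} + \frac{4}{3} = \frac{2}{3}$)
$A{\left(C \right)} = - 4 \sqrt{-1 + C}$ ($A{\left(C \right)} = - 4 \sqrt{C - 1} = - 4 \sqrt{-1 + C}$)
$K = \frac{419}{84}$ ($K = 5 - \frac{1}{84} = \frac{419}{84} \approx 4.9881$)
$K + A{\left(11 \right)} x{\left(6 \right)} = \frac{419}{84} + - 4 \sqrt{-1 + 11} \cdot \frac{2}{3} = \frac{419}{84} + - 4 \sqrt{10} \cdot \frac{2}{3} = \frac{419}{84} - \frac{8 \sqrt{10}}{3}$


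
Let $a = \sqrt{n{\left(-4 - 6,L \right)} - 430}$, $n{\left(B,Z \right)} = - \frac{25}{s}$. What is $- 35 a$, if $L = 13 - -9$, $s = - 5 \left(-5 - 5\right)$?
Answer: $- \frac{35 i \sqrt{1722}}{2} \approx - 726.2 i$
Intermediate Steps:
$s = 50$ ($s = \left(-5\right) \left(-10\right) = 50$)
$L = 22$ ($L = 13 + 9 = 22$)
$n{\left(B,Z \right)} = - \frac{1}{2}$ ($n{\left(B,Z \right)} = - \frac{25}{50} = \left(-25\right) \frac{1}{50} = - \frac{1}{2}$)
$a = \frac{i \sqrt{1722}}{2}$ ($a = \sqrt{- \frac{1}{2} - 430} = \sqrt{- \frac{861}{2}} = \frac{i \sqrt{1722}}{2} \approx 20.749 i$)
$- 35 a = - 35 \frac{i \sqrt{1722}}{2} = - \frac{35 i \sqrt{1722}}{2}$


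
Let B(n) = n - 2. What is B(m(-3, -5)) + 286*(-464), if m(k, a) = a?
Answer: -132711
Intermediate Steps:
B(n) = -2 + n
B(m(-3, -5)) + 286*(-464) = (-2 - 5) + 286*(-464) = -7 - 132704 = -132711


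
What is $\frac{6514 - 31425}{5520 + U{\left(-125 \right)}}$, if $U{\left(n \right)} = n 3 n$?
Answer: $- \frac{24911}{52395} \approx -0.47545$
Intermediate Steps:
$U{\left(n \right)} = 3 n^{2}$ ($U{\left(n \right)} = 3 n n = 3 n^{2}$)
$\frac{6514 - 31425}{5520 + U{\left(-125 \right)}} = \frac{6514 - 31425}{5520 + 3 \left(-125\right)^{2}} = - \frac{24911}{5520 + 3 \cdot 15625} = - \frac{24911}{5520 + 46875} = - \frac{24911}{52395}$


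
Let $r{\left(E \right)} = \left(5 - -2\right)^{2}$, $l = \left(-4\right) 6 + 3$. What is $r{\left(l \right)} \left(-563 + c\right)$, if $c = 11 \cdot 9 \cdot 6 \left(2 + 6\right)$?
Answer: $205261$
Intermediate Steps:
$c = 4752$ ($c = 99 \cdot 6 \cdot 8 = 99 \cdot 48 = 4752$)
$l = -21$ ($l = -24 + 3 = -21$)
$r{\left(E \right)} = 49$ ($r{\left(E \right)} = \left(5 + \left(-3 + 5\right)\right)^{2} = \left(5 + 2\right)^{2} = 7^{2} = 49$)
$r{\left(l \right)} \left(-563 + c\right) = 49 \left(-563 + 4752\right) = 49 \cdot 4189 = 205261$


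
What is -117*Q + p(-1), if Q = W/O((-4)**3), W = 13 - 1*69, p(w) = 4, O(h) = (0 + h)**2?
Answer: 2867/512 ≈ 5.5996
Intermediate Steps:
O(h) = h**2
W = -56 (W = 13 - 69 = -56)
Q = -7/512 (Q = -56/(((-4)**3)**2) = -56/((-64)**2) = -56/4096 = -56*1/4096 = -7/512 ≈ -0.013672)
-117*Q + p(-1) = -117*(-7/512) + 4 = 819/512 + 4 = 2867/512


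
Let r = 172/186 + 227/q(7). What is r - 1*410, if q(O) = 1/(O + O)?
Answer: 257510/93 ≈ 2768.9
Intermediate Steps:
q(O) = 1/(2*O)
r = 295640/93 (r = 172/186 + 227/(((1/2)/7)) = 172*(1/186) + 227/(((1/2)*(1/7))) = 86/93 + 227/(1/14) = 86/93 + 227*14 = 86/93 + 3178 = 295640/93 ≈ 3178.9)
r - 1*410 = 295640/93 - 1*410 = 295640/93 - 410 = 257510/93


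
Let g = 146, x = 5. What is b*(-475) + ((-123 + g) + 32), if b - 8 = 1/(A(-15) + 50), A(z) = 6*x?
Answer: -60015/16 ≈ -3750.9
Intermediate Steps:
A(z) = 30 (A(z) = 6*5 = 30)
b = 641/80 (b = 8 + 1/(30 + 50) = 8 + 1/80 = 641/80 ≈ 8.0125)
b*(-475) + ((-123 + g) + 32) = (641/80)*(-475) + ((-123 + 146) + 32) = -60895/16 + (23 + 32) = -60895/16 + 55 = -60015/16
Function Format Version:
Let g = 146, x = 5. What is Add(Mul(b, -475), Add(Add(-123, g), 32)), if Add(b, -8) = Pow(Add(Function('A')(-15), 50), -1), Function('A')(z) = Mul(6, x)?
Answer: Rational(-60015, 16) ≈ -3750.9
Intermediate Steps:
Function('A')(z) = 30 (Function('A')(z) = Mul(6, 5) = 30)
b = Rational(641, 80) (b = Add(8, Pow(Add(30, 50), -1)) = Add(8, Pow(80, -1)) = Add(8, Rational(1, 80)) = Rational(641, 80) ≈ 8.0125)
Add(Mul(b, -475), Add(Add(-123, g), 32)) = Add(Mul(Rational(641, 80), -475), Add(Add(-123, 146), 32)) = Add(Rational(-60895, 16), Add(23, 32)) = Add(Rational(-60895, 16), 55) = Rational(-60015, 16)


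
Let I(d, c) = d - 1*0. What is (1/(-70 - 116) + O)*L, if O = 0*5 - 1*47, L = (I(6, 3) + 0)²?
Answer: -52458/31 ≈ -1692.2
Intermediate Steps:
I(d, c) = d (I(d, c) = d + 0 = d)
L = 36 (L = (6 + 0)² = 6² = 36)
O = -47 (O = 0 - 47 = -47)
(1/(-70 - 116) + O)*L = (1/(-70 - 116) - 47)*36 = (1/(-186) - 47)*36 = (-1/186 - 47)*36 = -8743/186*36 = -52458/31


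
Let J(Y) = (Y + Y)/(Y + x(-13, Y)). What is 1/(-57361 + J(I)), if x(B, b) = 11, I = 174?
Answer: -185/10611437 ≈ -1.7434e-5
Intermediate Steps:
J(Y) = 2*Y/(11 + Y) (J(Y) = (Y + Y)/(Y + 11) = (2*Y)/(11 + Y) = 2*Y/(11 + Y))
1/(-57361 + J(I)) = 1/(-57361 + 2*174/(11 + 174)) = 1/(-57361 + 2*174/185) = 1/(-57361 + 2*174*(1/185)) = 1/(-57361 + 348/185) = 1/(-10611437/185) = -185/10611437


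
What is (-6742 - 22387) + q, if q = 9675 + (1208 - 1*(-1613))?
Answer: -16633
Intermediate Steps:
q = 12496 (q = 9675 + (1208 + 1613) = 9675 + 2821 = 12496)
(-6742 - 22387) + q = (-6742 - 22387) + 12496 = -29129 + 12496 = -16633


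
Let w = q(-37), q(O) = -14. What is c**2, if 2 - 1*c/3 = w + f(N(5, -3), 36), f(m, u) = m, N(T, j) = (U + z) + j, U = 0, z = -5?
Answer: 5184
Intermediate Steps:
N(T, j) = -5 + j (N(T, j) = (0 - 5) + j = -5 + j)
w = -14
c = 72 (c = 6 - 3*(-14 + (-5 - 3)) = 6 - 3*(-14 - 8) = 6 - 3*(-22) = 6 + 66 = 72)
c**2 = 72**2 = 5184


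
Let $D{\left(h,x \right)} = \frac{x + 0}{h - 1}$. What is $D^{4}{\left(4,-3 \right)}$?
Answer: $1$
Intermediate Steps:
$D{\left(h,x \right)} = \frac{x}{-1 + h}$
$D^{4}{\left(4,-3 \right)} = \left(- \frac{3}{-1 + 4}\right)^{4} = \left(- \frac{3}{3}\right)^{4} = \left(\left(-3\right) \frac{1}{3}\right)^{4} = \left(-1\right)^{4} = 1$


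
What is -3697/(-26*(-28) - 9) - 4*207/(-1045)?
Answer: -3268033/751355 ≈ -4.3495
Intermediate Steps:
-3697/(-26*(-28) - 9) - 4*207/(-1045) = -3697/(728 - 9) - 828*(-1/1045) = -3697/719 + 828/1045 = -3268033/751355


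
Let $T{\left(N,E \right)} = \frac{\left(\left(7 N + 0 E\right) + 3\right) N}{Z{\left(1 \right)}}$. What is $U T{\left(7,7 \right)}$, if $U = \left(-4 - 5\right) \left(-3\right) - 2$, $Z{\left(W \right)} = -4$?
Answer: $-2275$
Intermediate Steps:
$U = 25$ ($U = \left(-4 - 5\right) \left(-3\right) - 2 = \left(-9\right) \left(-3\right) - 2 = 27 - 2 = 25$)
$T{\left(N,E \right)} = - \frac{N \left(3 + 7 N\right)}{4}$ ($T{\left(N,E \right)} = \frac{\left(\left(7 N + 0 E\right) + 3\right) N}{-4} = \left(\left(7 N + 0\right) + 3\right) N \left(- \frac{1}{4}\right) = \left(7 N + 3\right) N \left(- \frac{1}{4}\right) = \left(3 + 7 N\right) N \left(- \frac{1}{4}\right) = N \left(3 + 7 N\right) \left(- \frac{1}{4}\right) = - \frac{N \left(3 + 7 N\right)}{4}$)
$U T{\left(7,7 \right)} = 25 \left(\left(- \frac{1}{4}\right) 7 \left(3 + 7 \cdot 7\right)\right) = 25 \left(\left(- \frac{1}{4}\right) 7 \left(3 + 49\right)\right) = 25 \left(\left(- \frac{1}{4}\right) 7 \cdot 52\right) = 25 \left(-91\right) = -2275$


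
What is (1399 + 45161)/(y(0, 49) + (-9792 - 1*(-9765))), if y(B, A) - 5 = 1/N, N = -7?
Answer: -65184/31 ≈ -2102.7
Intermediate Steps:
y(B, A) = 34/7 (y(B, A) = 5 + 1/(-7) = 5 - ⅐ = 34/7)
(1399 + 45161)/(y(0, 49) + (-9792 - 1*(-9765))) = (1399 + 45161)/(34/7 + (-9792 - 1*(-9765))) = 46560/(34/7 + (-9792 + 9765)) = 46560/(34/7 - 27) = 46560/(-155/7) = 46560*(-7/155) = -65184/31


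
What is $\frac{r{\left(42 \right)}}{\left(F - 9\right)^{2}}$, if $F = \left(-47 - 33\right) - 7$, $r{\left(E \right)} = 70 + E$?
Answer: $\frac{7}{576} \approx 0.012153$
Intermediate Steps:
$F = -87$ ($F = -80 - 7 = -87$)
$\frac{r{\left(42 \right)}}{\left(F - 9\right)^{2}} = \frac{70 + 42}{\left(-87 - 9\right)^{2}} = \frac{112}{\left(-96\right)^{2}} = \frac{112}{9216} = 112 \cdot \frac{1}{9216} = \frac{7}{576}$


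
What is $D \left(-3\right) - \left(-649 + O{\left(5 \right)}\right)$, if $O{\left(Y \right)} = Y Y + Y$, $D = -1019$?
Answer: $3676$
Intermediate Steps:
$O{\left(Y \right)} = Y + Y^{2}$ ($O{\left(Y \right)} = Y^{2} + Y = Y + Y^{2}$)
$D \left(-3\right) - \left(-649 + O{\left(5 \right)}\right) = \left(-1019\right) \left(-3\right) + \left(649 - 5 \left(1 + 5\right)\right) = 3057 + \left(649 - 5 \cdot 6\right) = 3057 + \left(649 - 30\right) = 3057 + 619 = 3676$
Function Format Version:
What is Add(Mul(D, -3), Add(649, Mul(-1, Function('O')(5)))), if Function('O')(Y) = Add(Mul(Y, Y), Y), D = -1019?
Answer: 3676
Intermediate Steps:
Function('O')(Y) = Add(Y, Pow(Y, 2)) (Function('O')(Y) = Add(Pow(Y, 2), Y) = Add(Y, Pow(Y, 2)))
Add(Mul(D, -3), Add(649, Mul(-1, Function('O')(5)))) = Add(Mul(-1019, -3), Add(649, Mul(-1, Mul(5, Add(1, 5))))) = Add(3057, Add(649, Mul(-1, Mul(5, 6)))) = Add(3057, Add(649, Mul(-1, 30))) = Add(3057, Add(649, -30)) = Add(3057, 619) = 3676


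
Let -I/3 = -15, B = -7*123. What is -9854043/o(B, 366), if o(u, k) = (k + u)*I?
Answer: 3284681/7425 ≈ 442.38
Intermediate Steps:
B = -861
I = 45 (I = -3*(-15) = 45)
o(u, k) = 45*k + 45*u (o(u, k) = (k + u)*45 = 45*k + 45*u)
-9854043/o(B, 366) = -9854043/(45*366 + 45*(-861)) = -9854043/(16470 - 38745) = -9854043/(-22275) = -9854043*(-1/22275) = 3284681/7425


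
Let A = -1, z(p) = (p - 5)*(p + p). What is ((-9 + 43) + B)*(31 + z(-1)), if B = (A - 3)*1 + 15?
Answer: 1935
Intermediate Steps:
z(p) = 2*p*(-5 + p) (z(p) = (-5 + p)*(2*p) = 2*p*(-5 + p))
B = 11 (B = (-1 - 3)*1 + 15 = -4*1 + 15 = -4 + 15 = 11)
((-9 + 43) + B)*(31 + z(-1)) = ((-9 + 43) + 11)*(31 + 2*(-1)*(-5 - 1)) = (34 + 11)*(31 + 2*(-1)*(-6)) = 45*(31 + 12) = 45*43 = 1935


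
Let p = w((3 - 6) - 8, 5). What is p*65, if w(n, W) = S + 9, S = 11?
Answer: 1300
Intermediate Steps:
w(n, W) = 20 (w(n, W) = 11 + 9 = 20)
p = 20
p*65 = 20*65 = 1300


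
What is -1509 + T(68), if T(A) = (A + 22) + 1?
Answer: -1418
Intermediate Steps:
T(A) = 23 + A (T(A) = (22 + A) + 1 = 23 + A)
-1509 + T(68) = -1509 + (23 + 68) = -1509 + 91 = -1418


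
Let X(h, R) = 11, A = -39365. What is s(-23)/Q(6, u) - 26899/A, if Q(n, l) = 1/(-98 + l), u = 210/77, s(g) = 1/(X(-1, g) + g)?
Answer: 11201297/1299045 ≈ 8.6227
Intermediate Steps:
s(g) = 1/(11 + g)
u = 30/11 (u = 210*(1/77) = 30/11 ≈ 2.7273)
s(-23)/Q(6, u) - 26899/A = 1/((11 - 23)*(1/(-98 + 30/11))) - 26899/(-39365) = 1/((-12)*(1/(-1048/11))) - 26899*(-1/39365) = -1/(12*(-11/1048)) + 26899/39365 = -1/12*(-1048/11) + 26899/39365 = 262/33 + 26899/39365 = 11201297/1299045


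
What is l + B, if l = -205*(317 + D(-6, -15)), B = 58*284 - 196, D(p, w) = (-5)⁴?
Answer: -176834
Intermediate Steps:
D(p, w) = 625
B = 16276 (B = 16472 - 196 = 16276)
l = -193110 (l = -205*(317 + 625) = -205*942 = -193110)
l + B = -193110 + 16276 = -176834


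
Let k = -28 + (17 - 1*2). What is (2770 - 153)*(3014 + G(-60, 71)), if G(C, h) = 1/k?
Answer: 102536677/13 ≈ 7.8874e+6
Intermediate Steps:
k = -13 (k = -28 + (17 - 2) = -28 + 15 = -13)
G(C, h) = -1/13 (G(C, h) = 1/(-13) = -1/13)
(2770 - 153)*(3014 + G(-60, 71)) = (2770 - 153)*(3014 - 1/13) = 2617*(39181/13) = 102536677/13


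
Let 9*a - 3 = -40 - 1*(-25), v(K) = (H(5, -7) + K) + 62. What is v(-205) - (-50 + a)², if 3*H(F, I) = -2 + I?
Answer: -25030/9 ≈ -2781.1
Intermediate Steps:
H(F, I) = -⅔ + I/3 (H(F, I) = (-2 + I)/3 = -⅔ + I/3)
v(K) = 59 + K (v(K) = ((-⅔ + (⅓)*(-7)) + K) + 62 = ((-⅔ - 7/3) + K) + 62 = (-3 + K) + 62 = 59 + K)
a = -4/3 (a = ⅓ + (-40 - 1*(-25))/9 = ⅓ + (-40 + 25)/9 = ⅓ + (⅑)*(-15) = ⅓ - 5/3 = -4/3 ≈ -1.3333)
v(-205) - (-50 + a)² = (59 - 205) - (-50 - 4/3)² = -146 - (-154/3)² = -146 - 1*23716/9 = -146 - 23716/9 = -25030/9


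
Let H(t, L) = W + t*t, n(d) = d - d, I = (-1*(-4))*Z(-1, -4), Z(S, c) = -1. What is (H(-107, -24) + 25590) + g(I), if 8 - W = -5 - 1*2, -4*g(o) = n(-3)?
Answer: 37054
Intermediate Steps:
I = -4 (I = -1*(-4)*(-1) = 4*(-1) = -4)
n(d) = 0
g(o) = 0 (g(o) = -¼*0 = 0)
W = 15 (W = 8 - (-5 - 1*2) = 8 - (-5 - 2) = 8 - 1*(-7) = 8 + 7 = 15)
H(t, L) = 15 + t² (H(t, L) = 15 + t*t = 15 + t²)
(H(-107, -24) + 25590) + g(I) = ((15 + (-107)²) + 25590) + 0 = ((15 + 11449) + 25590) + 0 = (11464 + 25590) + 0 = 37054 + 0 = 37054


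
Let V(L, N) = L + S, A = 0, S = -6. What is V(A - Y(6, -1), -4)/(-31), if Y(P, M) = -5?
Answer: 1/31 ≈ 0.032258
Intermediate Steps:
V(L, N) = -6 + L (V(L, N) = L - 6 = -6 + L)
V(A - Y(6, -1), -4)/(-31) = (-6 + (0 - 1*(-5)))/(-31) = (-6 + (0 + 5))*(-1/31) = (-6 + 5)*(-1/31) = -1*(-1/31) = 1/31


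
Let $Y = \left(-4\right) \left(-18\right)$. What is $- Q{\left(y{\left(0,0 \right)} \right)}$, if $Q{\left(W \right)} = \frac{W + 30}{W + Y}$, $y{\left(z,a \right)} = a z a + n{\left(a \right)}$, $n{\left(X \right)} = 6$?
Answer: $- \frac{6}{13} \approx -0.46154$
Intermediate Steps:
$y{\left(z,a \right)} = 6 + z a^{2}$ ($y{\left(z,a \right)} = a z a + 6 = z a^{2} + 6 = 6 + z a^{2}$)
$Y = 72$
$Q{\left(W \right)} = \frac{30 + W}{72 + W}$ ($Q{\left(W \right)} = \frac{W + 30}{W + 72} = \frac{30 + W}{72 + W}$)
$- Q{\left(y{\left(0,0 \right)} \right)} = - \frac{30 + \left(6 + 0 \cdot 0^{2}\right)}{72 + \left(6 + 0 \cdot 0^{2}\right)} = - \frac{30 + \left(6 + 0 \cdot 0\right)}{72 + \left(6 + 0 \cdot 0\right)} = - \frac{30 + \left(6 + 0\right)}{72 + \left(6 + 0\right)} = - \frac{30 + 6}{72 + 6} = - \frac{36}{78} = \left(-1\right) \frac{6}{13} = - \frac{6}{13}$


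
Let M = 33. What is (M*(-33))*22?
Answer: -23958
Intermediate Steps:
(M*(-33))*22 = (33*(-33))*22 = -1089*22 = -23958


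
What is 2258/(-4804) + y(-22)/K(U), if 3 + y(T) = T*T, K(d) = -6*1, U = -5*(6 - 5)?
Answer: -290534/3603 ≈ -80.637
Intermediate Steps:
U = -5 (U = -5*1 = -5)
K(d) = -6
y(T) = -3 + T² (y(T) = -3 + T*T = -3 + T²)
2258/(-4804) + y(-22)/K(U) = 2258/(-4804) + (-3 + (-22)²)/(-6) = 2258*(-1/4804) + (-3 + 484)*(-⅙) = -1129/2402 + 481*(-⅙) = -1129/2402 - 481/6 = -290534/3603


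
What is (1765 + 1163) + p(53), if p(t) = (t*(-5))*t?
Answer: -11117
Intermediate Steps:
p(t) = -5*t² (p(t) = (-5*t)*t = -5*t²)
(1765 + 1163) + p(53) = (1765 + 1163) - 5*53² = 2928 - 5*2809 = 2928 - 14045 = -11117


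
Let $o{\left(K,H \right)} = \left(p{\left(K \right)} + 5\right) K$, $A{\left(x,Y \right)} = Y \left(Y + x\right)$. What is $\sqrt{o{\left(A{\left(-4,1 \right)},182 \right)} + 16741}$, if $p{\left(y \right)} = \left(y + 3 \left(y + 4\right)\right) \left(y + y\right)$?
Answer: $\sqrt{16726} \approx 129.33$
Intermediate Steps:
$p{\left(y \right)} = 2 y \left(12 + 4 y\right)$ ($p{\left(y \right)} = \left(y + 3 \left(4 + y\right)\right) 2 y = \left(y + \left(12 + 3 y\right)\right) 2 y = \left(12 + 4 y\right) 2 y = 2 y \left(12 + 4 y\right)$)
$o{\left(K,H \right)} = K \left(5 + 8 K \left(3 + K\right)\right)$ ($o{\left(K,H \right)} = \left(8 K \left(3 + K\right) + 5\right) K = \left(5 + 8 K \left(3 + K\right)\right) K = K \left(5 + 8 K \left(3 + K\right)\right)$)
$\sqrt{o{\left(A{\left(-4,1 \right)},182 \right)} + 16741} = \sqrt{1 \left(1 - 4\right) \left(5 + 8 \cdot 1 \left(1 - 4\right) \left(3 + 1 \left(1 - 4\right)\right)\right) + 16741} = \sqrt{1 \left(-3\right) \left(5 + 8 \cdot 1 \left(-3\right) \left(3 + 1 \left(-3\right)\right)\right) + 16741} = \sqrt{- 3 \left(5 + 8 \left(-3\right) \left(3 - 3\right)\right) + 16741} = \sqrt{- 3 \left(5 + 8 \left(-3\right) 0\right) + 16741} = \sqrt{- 3 \left(5 + 0\right) + 16741} = \sqrt{\left(-3\right) 5 + 16741} = \sqrt{-15 + 16741} = \sqrt{16726}$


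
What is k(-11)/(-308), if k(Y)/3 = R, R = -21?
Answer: 9/44 ≈ 0.20455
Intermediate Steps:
k(Y) = -63 (k(Y) = 3*(-21) = -63)
k(-11)/(-308) = -63/(-308) = -1/308*(-63) = 9/44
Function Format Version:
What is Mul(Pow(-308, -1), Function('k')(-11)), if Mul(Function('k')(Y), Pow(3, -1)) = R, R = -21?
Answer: Rational(9, 44) ≈ 0.20455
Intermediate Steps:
Function('k')(Y) = -63 (Function('k')(Y) = Mul(3, -21) = -63)
Mul(Pow(-308, -1), Function('k')(-11)) = Mul(Pow(-308, -1), -63) = Mul(Rational(-1, 308), -63) = Rational(9, 44)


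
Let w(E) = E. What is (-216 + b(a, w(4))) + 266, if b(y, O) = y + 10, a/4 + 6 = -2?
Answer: 28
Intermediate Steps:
a = -32 (a = -24 + 4*(-2) = -24 - 8 = -32)
b(y, O) = 10 + y
(-216 + b(a, w(4))) + 266 = (-216 + (10 - 32)) + 266 = (-216 - 22) + 266 = -238 + 266 = 28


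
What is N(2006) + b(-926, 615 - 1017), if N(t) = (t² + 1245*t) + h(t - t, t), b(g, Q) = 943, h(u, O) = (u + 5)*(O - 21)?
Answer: 6532374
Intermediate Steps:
h(u, O) = (-21 + O)*(5 + u) (h(u, O) = (5 + u)*(-21 + O) = (-21 + O)*(5 + u))
N(t) = -105 + t² + 1250*t (N(t) = (t² + 1245*t) + (-105 - 21*(t - t) + 5*t + t*(t - t)) = (t² + 1245*t) + (-105 - 21*0 + 5*t + t*0) = (t² + 1245*t) + (-105 + 0 + 5*t + 0) = (t² + 1245*t) + (-105 + 5*t) = -105 + t² + 1250*t)
N(2006) + b(-926, 615 - 1017) = (-105 + 2006² + 1250*2006) + 943 = (-105 + 4024036 + 2507500) + 943 = 6531431 + 943 = 6532374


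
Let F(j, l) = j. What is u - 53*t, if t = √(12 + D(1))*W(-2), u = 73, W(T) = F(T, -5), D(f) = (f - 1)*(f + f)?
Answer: 73 + 212*√3 ≈ 440.19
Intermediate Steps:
D(f) = 2*f*(-1 + f) (D(f) = (-1 + f)*(2*f) = 2*f*(-1 + f))
W(T) = T
t = -4*√3 (t = √(12 + 2*1*(-1 + 1))*(-2) = √(12 + 2*1*0)*(-2) = √(12 + 0)*(-2) = √12*(-2) = (2*√3)*(-2) = -4*√3 ≈ -6.9282)
u - 53*t = 73 - (-212)*√3 = 73 + 212*√3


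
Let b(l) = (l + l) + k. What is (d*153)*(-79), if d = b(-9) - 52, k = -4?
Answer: 894438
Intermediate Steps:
b(l) = -4 + 2*l (b(l) = (l + l) - 4 = 2*l - 4 = -4 + 2*l)
d = -74 (d = (-4 + 2*(-9)) - 52 = (-4 - 18) - 52 = -22 - 52 = -74)
(d*153)*(-79) = -74*153*(-79) = -11322*(-79) = 894438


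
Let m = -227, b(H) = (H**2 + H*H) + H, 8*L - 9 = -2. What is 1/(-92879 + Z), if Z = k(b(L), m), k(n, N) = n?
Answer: -32/2972051 ≈ -1.0767e-5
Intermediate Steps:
L = 7/8 (L = 9/8 + (1/8)*(-2) = 9/8 - 1/4 = 7/8 ≈ 0.87500)
b(H) = H + 2*H**2 (b(H) = (H**2 + H**2) + H = 2*H**2 + H = H + 2*H**2)
Z = 77/32 (Z = 7*(1 + 2*(7/8))/8 = 7*(1 + 7/4)/8 = (7/8)*(11/4) = 77/32 ≈ 2.4063)
1/(-92879 + Z) = 1/(-92879 + 77/32) = 1/(-2972051/32) = -32/2972051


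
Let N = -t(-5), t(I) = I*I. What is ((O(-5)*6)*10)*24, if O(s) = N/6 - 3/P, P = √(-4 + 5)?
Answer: -10320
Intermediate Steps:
t(I) = I²
P = 1 (P = √1 = 1)
N = -25 (N = -1*(-5)² = -1*25 = -25)
O(s) = -43/6 (O(s) = -25/6 - 3/1 = -25*⅙ - 3*1 = -25/6 - 3 = -43/6)
((O(-5)*6)*10)*24 = (-43/6*6*10)*24 = -43*10*24 = -430*24 = -10320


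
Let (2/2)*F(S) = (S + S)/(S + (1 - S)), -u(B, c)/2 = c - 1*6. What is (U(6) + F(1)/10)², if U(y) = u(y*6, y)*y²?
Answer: 1/25 ≈ 0.040000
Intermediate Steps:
u(B, c) = 12 - 2*c (u(B, c) = -2*(c - 1*6) = -2*(c - 6) = -2*(-6 + c) = 12 - 2*c)
F(S) = 2*S (F(S) = (S + S)/(S + (1 - S)) = (2*S)/1 = (2*S)*1 = 2*S)
U(y) = y²*(12 - 2*y) (U(y) = (12 - 2*y)*y² = y²*(12 - 2*y))
(U(6) + F(1)/10)² = (2*6²*(6 - 1*6) + (2*1)/10)² = (2*36*(6 - 6) + 2*(⅒))² = (2*36*0 + ⅕)² = (0 + ⅕)² = (⅕)² = 1/25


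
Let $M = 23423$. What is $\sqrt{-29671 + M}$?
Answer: $2 i \sqrt{1562} \approx 79.044 i$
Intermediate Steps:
$\sqrt{-29671 + M} = \sqrt{-29671 + 23423} = \sqrt{-6248} = 2 i \sqrt{1562}$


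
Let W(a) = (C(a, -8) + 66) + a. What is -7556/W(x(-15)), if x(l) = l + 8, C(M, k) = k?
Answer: -7556/51 ≈ -148.16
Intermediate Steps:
x(l) = 8 + l
W(a) = 58 + a (W(a) = (-8 + 66) + a = 58 + a)
-7556/W(x(-15)) = -7556/(58 + (8 - 15)) = -7556/(58 - 7) = -7556/51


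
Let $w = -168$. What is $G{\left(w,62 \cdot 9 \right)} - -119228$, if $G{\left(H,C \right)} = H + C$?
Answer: $119618$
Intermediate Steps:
$G{\left(H,C \right)} = C + H$
$G{\left(w,62 \cdot 9 \right)} - -119228 = \left(62 \cdot 9 - 168\right) - -119228 = \left(558 - 168\right) + 119228 = 390 + 119228 = 119618$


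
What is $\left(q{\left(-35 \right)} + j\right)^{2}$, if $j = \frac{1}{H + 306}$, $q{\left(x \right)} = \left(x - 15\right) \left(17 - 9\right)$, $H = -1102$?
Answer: $\frac{101379196801}{633616} \approx 1.6 \cdot 10^{5}$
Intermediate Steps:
$q{\left(x \right)} = -120 + 8 x$ ($q{\left(x \right)} = \left(-15 + x\right) 8 = -120 + 8 x$)
$j = - \frac{1}{796}$ ($j = \frac{1}{-1102 + 306} = \frac{1}{-796} = - \frac{1}{796} \approx -0.0012563$)
$\left(q{\left(-35 \right)} + j\right)^{2} = \left(\left(-120 + 8 \left(-35\right)\right) - \frac{1}{796}\right)^{2} = \left(\left(-120 - 280\right) - \frac{1}{796}\right)^{2} = \left(-400 - \frac{1}{796}\right)^{2} = \left(- \frac{318401}{796}\right)^{2} = \frac{101379196801}{633616}$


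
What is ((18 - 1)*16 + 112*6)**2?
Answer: 891136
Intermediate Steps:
((18 - 1)*16 + 112*6)**2 = (17*16 + 672)**2 = (272 + 672)**2 = 944**2 = 891136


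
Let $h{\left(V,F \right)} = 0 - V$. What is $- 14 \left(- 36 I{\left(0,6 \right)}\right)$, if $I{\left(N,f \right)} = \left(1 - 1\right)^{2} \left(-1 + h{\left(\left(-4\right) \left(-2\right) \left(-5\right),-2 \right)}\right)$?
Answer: $0$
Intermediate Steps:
$h{\left(V,F \right)} = - V$
$I{\left(N,f \right)} = 0$ ($I{\left(N,f \right)} = \left(1 - 1\right)^{2} \left(-1 - \left(-4\right) \left(-2\right) \left(-5\right)\right) = 0^{2} \left(-1 - 8 \left(-5\right)\right) = 0 \left(-1 - -40\right) = 0 \left(-1 + 40\right) = 0 \cdot 39 = 0$)
$- 14 \left(- 36 I{\left(0,6 \right)}\right) = - 14 \left(\left(-36\right) 0\right) = \left(-14\right) 0 = 0$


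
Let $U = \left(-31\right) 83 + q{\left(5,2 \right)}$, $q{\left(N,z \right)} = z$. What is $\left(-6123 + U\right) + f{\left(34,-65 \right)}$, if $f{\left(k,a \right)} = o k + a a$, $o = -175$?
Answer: $-10419$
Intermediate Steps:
$f{\left(k,a \right)} = a^{2} - 175 k$ ($f{\left(k,a \right)} = - 175 k + a a = - 175 k + a^{2} = a^{2} - 175 k$)
$U = -2571$ ($U = \left(-31\right) 83 + 2 = -2573 + 2 = -2571$)
$\left(-6123 + U\right) + f{\left(34,-65 \right)} = \left(-6123 - 2571\right) + \left(\left(-65\right)^{2} - 5950\right) = -8694 + \left(4225 - 5950\right) = -8694 - 1725 = -10419$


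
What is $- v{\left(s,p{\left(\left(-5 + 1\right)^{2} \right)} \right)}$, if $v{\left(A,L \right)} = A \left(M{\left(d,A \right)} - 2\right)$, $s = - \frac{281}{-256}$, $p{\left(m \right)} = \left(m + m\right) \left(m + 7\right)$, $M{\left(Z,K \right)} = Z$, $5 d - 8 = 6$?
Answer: $- \frac{281}{320} \approx -0.87813$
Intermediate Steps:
$d = \frac{14}{5}$ ($d = \frac{8}{5} + \frac{1}{5} \cdot 6 = \frac{8}{5} + \frac{6}{5} = \frac{14}{5} \approx 2.8$)
$p{\left(m \right)} = 2 m \left(7 + m\right)$
$s = \frac{281}{256}$ ($s = \left(-281\right) \left(- \frac{1}{256}\right) = \frac{281}{256} \approx 1.0977$)
$v{\left(A,L \right)} = \frac{4 A}{5}$ ($v{\left(A,L \right)} = A \left(\frac{14}{5} - 2\right) = A \frac{4}{5} = \frac{4 A}{5}$)
$- v{\left(s,p{\left(\left(-5 + 1\right)^{2} \right)} \right)} = - \frac{4 \cdot 281}{5 \cdot 256} = \left(-1\right) \frac{281}{320} = - \frac{281}{320}$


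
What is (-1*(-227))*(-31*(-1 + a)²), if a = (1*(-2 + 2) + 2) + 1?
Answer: -28148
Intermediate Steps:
a = 3 (a = (1*0 + 2) + 1 = (0 + 2) + 1 = 2 + 1 = 3)
(-1*(-227))*(-31*(-1 + a)²) = (-1*(-227))*(-31*(-1 + 3)²) = 227*(-31*2²) = 227*(-31*4) = 227*(-124) = -28148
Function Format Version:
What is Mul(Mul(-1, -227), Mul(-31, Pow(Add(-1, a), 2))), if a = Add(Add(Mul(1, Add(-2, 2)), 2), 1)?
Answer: -28148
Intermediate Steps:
a = 3 (a = Add(Add(Mul(1, 0), 2), 1) = Add(Add(0, 2), 1) = Add(2, 1) = 3)
Mul(Mul(-1, -227), Mul(-31, Pow(Add(-1, a), 2))) = Mul(Mul(-1, -227), Mul(-31, Pow(Add(-1, 3), 2))) = Mul(227, Mul(-31, Pow(2, 2))) = Mul(227, Mul(-31, 4)) = Mul(227, -124) = -28148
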